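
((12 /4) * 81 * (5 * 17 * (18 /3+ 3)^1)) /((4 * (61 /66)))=6134535 /122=50283.07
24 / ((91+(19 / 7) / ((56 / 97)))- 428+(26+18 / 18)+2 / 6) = -28224 / 358639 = -0.08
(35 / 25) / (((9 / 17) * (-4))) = -119 / 180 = -0.66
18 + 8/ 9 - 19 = -1/ 9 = -0.11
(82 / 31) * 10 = 820 / 31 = 26.45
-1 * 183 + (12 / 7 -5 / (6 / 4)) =-3877 / 21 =-184.62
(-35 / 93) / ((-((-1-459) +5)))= -1 / 1209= -0.00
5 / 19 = 0.26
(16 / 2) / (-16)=-0.50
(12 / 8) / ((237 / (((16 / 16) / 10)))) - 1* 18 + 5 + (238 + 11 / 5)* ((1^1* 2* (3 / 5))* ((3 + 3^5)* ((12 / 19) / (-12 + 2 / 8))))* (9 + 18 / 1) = -726066344971 / 7054700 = -102919.52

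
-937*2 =-1874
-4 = -4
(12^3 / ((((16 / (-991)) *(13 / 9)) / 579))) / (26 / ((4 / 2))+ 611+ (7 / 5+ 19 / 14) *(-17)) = -39040603560 / 525187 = -74336.58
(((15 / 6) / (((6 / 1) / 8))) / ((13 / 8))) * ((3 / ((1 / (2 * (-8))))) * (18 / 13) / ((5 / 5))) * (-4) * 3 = 276480 / 169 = 1635.98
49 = 49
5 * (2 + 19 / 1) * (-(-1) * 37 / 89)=3885 / 89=43.65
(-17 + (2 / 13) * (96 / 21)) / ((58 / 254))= -188341 / 2639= -71.37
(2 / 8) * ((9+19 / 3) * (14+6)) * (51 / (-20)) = -391 / 2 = -195.50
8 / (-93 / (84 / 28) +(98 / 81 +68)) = 648 / 3095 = 0.21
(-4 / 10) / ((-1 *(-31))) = -2 / 155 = -0.01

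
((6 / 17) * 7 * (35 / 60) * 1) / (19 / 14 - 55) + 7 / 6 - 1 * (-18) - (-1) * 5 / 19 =28239803 / 1455438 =19.40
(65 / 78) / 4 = 5 / 24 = 0.21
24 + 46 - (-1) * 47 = 117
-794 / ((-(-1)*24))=-397 / 12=-33.08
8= 8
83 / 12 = 6.92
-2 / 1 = -2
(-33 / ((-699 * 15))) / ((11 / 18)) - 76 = -88534 / 1165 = -75.99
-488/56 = -61/7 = -8.71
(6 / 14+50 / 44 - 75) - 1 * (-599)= 80937 / 154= 525.56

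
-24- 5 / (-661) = -15859 / 661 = -23.99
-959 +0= -959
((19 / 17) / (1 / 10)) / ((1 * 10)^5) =19 / 170000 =0.00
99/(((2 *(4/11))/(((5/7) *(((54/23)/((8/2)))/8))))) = 147015/20608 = 7.13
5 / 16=0.31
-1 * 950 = -950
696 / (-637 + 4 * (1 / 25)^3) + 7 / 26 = -0.82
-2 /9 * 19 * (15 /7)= -190 /21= -9.05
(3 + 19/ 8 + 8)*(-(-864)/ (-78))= -1926/ 13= -148.15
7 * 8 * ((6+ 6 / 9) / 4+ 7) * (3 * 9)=13104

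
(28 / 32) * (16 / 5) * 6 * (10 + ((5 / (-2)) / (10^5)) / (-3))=8400007 / 50000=168.00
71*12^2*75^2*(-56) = -3220560000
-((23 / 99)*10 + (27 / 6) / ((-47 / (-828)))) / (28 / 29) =-84.51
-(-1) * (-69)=-69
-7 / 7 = -1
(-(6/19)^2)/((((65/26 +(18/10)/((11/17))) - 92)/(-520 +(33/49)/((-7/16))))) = -708396480/1181147597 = -0.60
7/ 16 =0.44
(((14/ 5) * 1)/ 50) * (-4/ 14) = -2/ 125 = -0.02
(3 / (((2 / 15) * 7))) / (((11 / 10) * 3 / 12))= 900 / 77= 11.69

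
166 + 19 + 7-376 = -184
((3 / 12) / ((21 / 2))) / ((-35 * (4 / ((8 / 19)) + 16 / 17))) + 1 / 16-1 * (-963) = 4020593053 / 4174800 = 963.06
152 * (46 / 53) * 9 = 62928 / 53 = 1187.32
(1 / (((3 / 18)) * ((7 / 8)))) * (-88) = -4224 / 7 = -603.43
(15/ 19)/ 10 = 3/ 38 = 0.08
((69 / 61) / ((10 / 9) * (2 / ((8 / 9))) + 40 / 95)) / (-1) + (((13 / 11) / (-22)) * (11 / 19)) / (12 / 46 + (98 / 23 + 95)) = -0.39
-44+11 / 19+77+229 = 4989 / 19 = 262.58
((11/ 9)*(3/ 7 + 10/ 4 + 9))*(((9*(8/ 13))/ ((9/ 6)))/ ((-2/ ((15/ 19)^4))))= -123997500/ 11859211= -10.46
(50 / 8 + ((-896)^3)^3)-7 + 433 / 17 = -25309350466521845453981481327 / 68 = -372196330390027139029139400.00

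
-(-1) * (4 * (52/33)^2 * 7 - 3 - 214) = -160601/1089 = -147.48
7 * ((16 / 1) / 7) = 16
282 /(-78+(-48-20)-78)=-141 /112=-1.26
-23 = -23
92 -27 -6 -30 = 29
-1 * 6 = -6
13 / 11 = 1.18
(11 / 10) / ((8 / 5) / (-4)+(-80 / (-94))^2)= 24299 / 7164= 3.39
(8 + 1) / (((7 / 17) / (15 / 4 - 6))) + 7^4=65851 / 28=2351.82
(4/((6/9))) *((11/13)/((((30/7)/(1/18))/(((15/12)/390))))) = 77/365040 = 0.00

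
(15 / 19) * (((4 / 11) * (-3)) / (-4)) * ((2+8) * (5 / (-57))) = -750 / 3971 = -0.19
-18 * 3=-54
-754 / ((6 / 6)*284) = -377 / 142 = -2.65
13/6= 2.17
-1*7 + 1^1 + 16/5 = -14/5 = -2.80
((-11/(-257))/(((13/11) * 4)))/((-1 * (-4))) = 121/53456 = 0.00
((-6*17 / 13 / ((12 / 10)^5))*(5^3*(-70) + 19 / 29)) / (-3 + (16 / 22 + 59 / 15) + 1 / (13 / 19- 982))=2538631515625 / 152712144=16623.64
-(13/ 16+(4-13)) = 131/ 16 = 8.19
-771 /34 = -22.68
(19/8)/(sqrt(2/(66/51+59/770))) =19 * sqrt(117436935)/104720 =1.97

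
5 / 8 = 0.62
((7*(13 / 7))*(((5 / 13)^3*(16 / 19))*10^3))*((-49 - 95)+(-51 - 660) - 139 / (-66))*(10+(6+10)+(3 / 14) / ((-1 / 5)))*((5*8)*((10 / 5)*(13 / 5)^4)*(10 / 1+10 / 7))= -16998909291520000 / 30723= -553295879032.65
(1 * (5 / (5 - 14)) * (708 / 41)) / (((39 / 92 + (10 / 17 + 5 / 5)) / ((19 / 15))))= -7012976 / 1161243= -6.04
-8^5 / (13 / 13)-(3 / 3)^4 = -32769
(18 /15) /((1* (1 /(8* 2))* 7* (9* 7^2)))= 32 /5145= 0.01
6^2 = 36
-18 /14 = -9 /7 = -1.29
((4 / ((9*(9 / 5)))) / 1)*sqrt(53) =20*sqrt(53) / 81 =1.80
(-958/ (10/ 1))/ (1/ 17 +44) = -8143/ 3745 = -2.17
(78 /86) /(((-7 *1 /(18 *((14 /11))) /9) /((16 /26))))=-7776 /473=-16.44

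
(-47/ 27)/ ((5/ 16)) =-5.57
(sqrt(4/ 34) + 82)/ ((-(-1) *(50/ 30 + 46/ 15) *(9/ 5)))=9.66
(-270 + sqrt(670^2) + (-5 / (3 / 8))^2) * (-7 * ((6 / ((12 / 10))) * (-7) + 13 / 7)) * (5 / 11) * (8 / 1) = 48256000 / 99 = 487434.34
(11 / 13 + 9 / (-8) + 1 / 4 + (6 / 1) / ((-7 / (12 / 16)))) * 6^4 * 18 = -1425924 / 91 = -15669.49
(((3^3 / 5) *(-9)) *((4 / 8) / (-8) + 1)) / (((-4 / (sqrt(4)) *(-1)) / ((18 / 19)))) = -6561 / 304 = -21.58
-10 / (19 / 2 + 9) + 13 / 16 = 161 / 592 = 0.27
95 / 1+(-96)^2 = 9311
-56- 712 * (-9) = 6352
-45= -45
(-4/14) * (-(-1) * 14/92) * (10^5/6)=-724.64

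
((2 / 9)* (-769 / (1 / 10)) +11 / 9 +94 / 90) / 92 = -38399 / 2070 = -18.55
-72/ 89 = -0.81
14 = 14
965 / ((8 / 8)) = 965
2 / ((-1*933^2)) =-2 / 870489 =-0.00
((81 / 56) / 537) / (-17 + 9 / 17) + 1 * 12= 33680181 / 2806720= 12.00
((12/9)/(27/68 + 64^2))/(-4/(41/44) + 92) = 2788/751262835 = 0.00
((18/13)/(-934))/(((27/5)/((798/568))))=-665/1724164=-0.00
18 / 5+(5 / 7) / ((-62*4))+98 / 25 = 326243 / 43400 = 7.52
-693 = -693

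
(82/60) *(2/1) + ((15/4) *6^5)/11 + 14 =440161/165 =2667.64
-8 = -8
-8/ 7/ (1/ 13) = -104/ 7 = -14.86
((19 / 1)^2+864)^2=1500625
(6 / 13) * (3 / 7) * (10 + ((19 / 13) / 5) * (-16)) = 6228 / 5915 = 1.05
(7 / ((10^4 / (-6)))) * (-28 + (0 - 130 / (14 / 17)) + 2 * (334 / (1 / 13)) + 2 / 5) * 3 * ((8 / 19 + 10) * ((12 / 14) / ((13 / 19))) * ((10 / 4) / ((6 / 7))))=-265027059 / 65000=-4077.34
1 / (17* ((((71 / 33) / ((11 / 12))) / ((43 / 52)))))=5203 / 251056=0.02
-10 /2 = -5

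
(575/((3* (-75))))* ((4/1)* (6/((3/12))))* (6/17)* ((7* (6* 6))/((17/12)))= -4451328/289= -15402.52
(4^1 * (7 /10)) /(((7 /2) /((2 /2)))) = 4 /5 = 0.80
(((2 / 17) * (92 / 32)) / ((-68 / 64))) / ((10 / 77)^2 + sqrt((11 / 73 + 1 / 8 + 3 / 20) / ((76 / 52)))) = 131576368000 / 7130549642217 - 281224328 * sqrt(224125330) / 7130549642217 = -0.57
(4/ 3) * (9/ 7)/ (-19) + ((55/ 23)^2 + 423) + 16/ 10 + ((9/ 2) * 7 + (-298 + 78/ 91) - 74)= 63733067/ 703570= 90.59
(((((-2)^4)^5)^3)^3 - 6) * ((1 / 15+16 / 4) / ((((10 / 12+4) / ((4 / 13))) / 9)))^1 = 3570673960468426454063586000000000000000000000000000000.00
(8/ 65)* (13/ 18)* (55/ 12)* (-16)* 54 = -352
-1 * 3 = -3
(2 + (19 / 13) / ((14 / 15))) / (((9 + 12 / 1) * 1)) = 0.17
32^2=1024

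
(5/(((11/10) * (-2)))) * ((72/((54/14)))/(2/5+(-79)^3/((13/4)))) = 45500/162702441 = 0.00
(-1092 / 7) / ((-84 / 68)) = 884 / 7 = 126.29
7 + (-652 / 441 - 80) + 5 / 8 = -260555 / 3528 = -73.85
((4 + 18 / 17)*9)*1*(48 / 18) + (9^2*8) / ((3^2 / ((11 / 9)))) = 209.41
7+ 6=13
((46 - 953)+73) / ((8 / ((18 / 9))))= -417 / 2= -208.50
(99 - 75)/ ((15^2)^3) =8/ 3796875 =0.00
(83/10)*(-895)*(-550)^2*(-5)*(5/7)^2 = 280890156250/49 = 5732452168.37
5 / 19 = 0.26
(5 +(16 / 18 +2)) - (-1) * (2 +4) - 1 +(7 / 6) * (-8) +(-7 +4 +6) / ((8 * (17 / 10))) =2311 / 612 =3.78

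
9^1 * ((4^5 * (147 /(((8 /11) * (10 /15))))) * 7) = 19559232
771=771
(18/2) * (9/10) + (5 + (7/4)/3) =821/60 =13.68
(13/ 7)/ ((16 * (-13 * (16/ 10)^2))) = -0.00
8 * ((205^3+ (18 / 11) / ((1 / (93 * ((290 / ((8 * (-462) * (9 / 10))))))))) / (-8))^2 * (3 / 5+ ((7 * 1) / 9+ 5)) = 194052831297482701125 / 3279584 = 59169953048155.71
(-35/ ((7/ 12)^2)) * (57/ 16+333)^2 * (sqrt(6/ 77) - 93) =121357571625/ 112 - 1304920125 * sqrt(462)/ 8624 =1080297404.94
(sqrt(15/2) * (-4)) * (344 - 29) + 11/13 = -3449.81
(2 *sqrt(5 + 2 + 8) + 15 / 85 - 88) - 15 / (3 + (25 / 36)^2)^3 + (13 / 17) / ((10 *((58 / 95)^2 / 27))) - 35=-1236756450628644813 / 10513102646128072 + 2 *sqrt(15)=-109.89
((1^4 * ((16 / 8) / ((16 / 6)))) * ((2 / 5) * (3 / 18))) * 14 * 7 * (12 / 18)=49 / 15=3.27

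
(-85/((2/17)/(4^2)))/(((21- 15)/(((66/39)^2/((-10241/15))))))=1271600/157339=8.08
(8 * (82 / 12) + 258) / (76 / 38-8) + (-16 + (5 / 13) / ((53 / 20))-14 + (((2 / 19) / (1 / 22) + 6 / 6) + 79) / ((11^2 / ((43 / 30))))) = -5773070203 / 71280495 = -80.99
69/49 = 1.41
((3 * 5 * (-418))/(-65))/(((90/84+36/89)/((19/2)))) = 4947866/7969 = 620.89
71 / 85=0.84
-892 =-892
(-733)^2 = 537289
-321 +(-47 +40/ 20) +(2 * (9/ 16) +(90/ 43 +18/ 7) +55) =-305.21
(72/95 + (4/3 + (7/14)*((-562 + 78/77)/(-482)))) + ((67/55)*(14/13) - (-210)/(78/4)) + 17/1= 31.75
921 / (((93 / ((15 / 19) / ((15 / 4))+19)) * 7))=112055 / 4123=27.18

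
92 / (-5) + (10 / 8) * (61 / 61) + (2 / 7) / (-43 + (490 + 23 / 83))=-22282851 / 1299340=-17.15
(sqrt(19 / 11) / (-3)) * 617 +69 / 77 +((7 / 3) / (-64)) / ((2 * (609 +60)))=17725285 / 19780992 -617 * sqrt(209) / 33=-269.40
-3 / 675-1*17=-3826 / 225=-17.00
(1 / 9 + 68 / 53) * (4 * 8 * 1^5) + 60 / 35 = 154684 / 3339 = 46.33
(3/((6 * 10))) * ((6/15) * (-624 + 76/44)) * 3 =-4107/110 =-37.34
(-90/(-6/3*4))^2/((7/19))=38475/112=343.53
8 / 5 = 1.60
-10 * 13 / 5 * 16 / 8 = -52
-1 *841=-841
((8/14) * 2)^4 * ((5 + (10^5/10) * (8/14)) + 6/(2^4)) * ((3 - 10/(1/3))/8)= -553480128/16807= -32931.52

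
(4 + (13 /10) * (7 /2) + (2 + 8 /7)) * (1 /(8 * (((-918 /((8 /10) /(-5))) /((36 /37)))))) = 1637 /6604500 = 0.00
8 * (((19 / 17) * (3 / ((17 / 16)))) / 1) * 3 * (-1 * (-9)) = 196992 / 289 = 681.63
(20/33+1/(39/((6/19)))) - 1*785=-6393529/8151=-784.39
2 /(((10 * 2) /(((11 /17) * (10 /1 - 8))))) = 11 /85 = 0.13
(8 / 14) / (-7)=-0.08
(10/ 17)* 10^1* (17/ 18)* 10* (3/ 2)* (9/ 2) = 375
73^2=5329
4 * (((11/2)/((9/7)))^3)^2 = 208422380089/8503056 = 24511.47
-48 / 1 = -48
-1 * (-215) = 215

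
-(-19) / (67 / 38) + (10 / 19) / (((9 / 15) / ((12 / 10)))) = 11.83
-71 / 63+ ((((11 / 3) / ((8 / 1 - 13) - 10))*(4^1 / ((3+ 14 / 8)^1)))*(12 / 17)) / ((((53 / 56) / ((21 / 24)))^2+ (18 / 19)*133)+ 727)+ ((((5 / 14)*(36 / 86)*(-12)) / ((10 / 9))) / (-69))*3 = -9914686566983 / 9380438167905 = -1.06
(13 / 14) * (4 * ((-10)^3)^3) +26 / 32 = -415999999909 / 112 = -3714285713.47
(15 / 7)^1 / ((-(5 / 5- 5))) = 0.54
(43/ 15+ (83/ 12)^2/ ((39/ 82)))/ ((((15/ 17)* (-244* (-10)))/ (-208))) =-24692381/ 2470500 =-9.99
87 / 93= 29 / 31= 0.94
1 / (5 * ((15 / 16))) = 16 / 75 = 0.21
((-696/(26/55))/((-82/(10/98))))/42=7975/182819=0.04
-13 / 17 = -0.76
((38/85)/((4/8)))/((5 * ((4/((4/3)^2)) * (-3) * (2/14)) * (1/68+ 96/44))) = -0.08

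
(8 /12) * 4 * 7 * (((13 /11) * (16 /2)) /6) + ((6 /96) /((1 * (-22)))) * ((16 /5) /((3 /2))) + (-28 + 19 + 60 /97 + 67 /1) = 4226599 /48015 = 88.03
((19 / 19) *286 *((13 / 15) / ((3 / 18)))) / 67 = 22.20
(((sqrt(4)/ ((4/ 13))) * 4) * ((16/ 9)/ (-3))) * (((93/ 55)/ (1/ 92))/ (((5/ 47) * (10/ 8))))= -223049216/ 12375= -18024.18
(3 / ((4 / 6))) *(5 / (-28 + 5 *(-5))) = -45 / 106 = -0.42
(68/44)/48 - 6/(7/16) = -50569/3696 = -13.68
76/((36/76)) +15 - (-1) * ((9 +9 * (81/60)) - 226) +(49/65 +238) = 97975/468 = 209.35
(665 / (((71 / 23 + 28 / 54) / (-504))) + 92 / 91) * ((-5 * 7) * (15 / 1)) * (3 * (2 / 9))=947001038600 / 29107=32535164.69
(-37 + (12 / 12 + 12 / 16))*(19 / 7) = -2679 / 28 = -95.68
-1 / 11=-0.09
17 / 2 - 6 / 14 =113 / 14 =8.07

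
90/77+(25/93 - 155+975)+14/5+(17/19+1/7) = 561430621/680295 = 825.28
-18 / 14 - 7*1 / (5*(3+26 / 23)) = -5402 / 3325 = -1.62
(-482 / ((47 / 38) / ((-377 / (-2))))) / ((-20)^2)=-1726283 / 9400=-183.65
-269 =-269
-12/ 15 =-4/ 5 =-0.80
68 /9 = 7.56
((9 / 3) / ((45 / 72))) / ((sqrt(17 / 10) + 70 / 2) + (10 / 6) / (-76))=43639200 / 317561261-623808*sqrt(170) / 1587806305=0.13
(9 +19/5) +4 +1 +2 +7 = 134/5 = 26.80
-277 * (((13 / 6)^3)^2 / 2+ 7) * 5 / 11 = -7589790305 / 1026432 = -7394.34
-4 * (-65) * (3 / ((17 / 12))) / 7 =9360 / 119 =78.66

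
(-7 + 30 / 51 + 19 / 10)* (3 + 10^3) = -45253 / 10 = -4525.30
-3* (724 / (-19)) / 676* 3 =1629 / 3211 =0.51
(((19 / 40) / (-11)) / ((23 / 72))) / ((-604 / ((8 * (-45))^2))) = 1108080 / 38203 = 29.01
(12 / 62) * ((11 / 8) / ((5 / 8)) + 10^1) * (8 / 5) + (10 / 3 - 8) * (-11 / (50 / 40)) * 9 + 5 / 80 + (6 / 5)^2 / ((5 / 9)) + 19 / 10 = 23431819 / 62000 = 377.93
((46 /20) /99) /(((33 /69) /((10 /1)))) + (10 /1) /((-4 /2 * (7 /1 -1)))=-757 /2178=-0.35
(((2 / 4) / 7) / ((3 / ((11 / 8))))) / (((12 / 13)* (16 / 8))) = 143 / 8064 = 0.02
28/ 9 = 3.11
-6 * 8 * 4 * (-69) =13248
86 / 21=4.10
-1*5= -5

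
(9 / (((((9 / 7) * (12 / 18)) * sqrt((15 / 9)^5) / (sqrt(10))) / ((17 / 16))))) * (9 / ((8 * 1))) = 28917 * sqrt(6) / 6400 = 11.07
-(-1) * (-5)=-5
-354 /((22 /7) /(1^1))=-1239 /11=-112.64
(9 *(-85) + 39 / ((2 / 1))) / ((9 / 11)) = -5467 / 6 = -911.17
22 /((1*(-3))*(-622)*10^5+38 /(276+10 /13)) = 39578 /335693400247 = 0.00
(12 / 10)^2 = 36 / 25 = 1.44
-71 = -71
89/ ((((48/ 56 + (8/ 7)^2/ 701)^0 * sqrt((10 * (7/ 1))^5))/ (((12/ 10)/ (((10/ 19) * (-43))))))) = -0.00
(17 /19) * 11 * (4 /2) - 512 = -9354 /19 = -492.32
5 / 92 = 0.05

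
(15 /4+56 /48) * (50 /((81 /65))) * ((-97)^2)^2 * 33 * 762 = 11857379507777375 /27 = 439162203991754.63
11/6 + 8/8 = 17/6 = 2.83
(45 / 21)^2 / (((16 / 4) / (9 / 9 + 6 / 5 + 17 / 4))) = 5805 / 784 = 7.40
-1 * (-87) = 87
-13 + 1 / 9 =-116 / 9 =-12.89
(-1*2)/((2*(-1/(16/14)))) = 1.14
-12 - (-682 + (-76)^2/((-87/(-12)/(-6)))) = 158054/29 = 5450.14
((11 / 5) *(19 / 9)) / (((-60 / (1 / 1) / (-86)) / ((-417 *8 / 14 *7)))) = -2498386 / 225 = -11103.94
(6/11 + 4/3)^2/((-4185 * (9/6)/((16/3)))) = -3968/1323135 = -0.00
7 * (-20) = -140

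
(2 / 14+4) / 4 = 29 / 28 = 1.04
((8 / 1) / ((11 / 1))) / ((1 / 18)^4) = 839808 / 11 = 76346.18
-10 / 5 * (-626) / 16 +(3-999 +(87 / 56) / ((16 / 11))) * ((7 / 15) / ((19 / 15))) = -701155 / 2432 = -288.30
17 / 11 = 1.55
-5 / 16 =-0.31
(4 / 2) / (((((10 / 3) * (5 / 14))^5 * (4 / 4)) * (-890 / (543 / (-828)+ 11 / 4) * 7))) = -56205009 / 199902343750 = -0.00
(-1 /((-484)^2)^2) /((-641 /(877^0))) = 1 /35175434936576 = 0.00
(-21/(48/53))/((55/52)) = -4823/220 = -21.92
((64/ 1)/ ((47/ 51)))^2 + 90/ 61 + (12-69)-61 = 634173884/ 134749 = 4706.33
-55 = -55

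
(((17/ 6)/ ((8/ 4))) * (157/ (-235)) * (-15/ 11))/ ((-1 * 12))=-2669/ 24816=-0.11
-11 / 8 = -1.38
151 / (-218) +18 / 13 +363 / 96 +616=28134737 / 45344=620.47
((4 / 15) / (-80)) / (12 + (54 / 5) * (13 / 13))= -1 / 6840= -0.00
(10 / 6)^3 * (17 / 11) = 2125 / 297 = 7.15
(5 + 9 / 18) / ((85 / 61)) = 671 / 170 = 3.95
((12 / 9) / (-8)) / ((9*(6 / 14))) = -0.04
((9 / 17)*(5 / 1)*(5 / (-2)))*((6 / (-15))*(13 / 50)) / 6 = 39 / 340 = 0.11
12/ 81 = 4/ 27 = 0.15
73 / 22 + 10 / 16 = 3.94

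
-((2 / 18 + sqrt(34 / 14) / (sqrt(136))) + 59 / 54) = -65 / 54-sqrt(14) / 28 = -1.34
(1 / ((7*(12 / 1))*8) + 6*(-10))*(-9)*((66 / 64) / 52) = 3991581 / 372736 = 10.71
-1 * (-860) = 860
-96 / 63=-32 / 21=-1.52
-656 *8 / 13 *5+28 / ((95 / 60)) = -2000.78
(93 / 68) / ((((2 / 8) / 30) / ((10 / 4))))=6975 / 17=410.29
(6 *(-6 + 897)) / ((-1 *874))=-2673 / 437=-6.12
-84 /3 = -28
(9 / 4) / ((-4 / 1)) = -9 / 16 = -0.56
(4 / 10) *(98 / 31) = 1.26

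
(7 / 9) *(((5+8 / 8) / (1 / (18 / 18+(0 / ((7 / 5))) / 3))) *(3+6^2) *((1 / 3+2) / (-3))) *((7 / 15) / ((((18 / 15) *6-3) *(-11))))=1274 / 891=1.43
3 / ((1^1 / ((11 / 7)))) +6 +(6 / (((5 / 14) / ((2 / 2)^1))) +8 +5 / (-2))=2311 / 70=33.01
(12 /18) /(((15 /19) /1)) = 38 /45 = 0.84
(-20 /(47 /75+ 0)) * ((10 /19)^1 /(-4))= 3750 /893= 4.20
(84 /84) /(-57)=-1 /57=-0.02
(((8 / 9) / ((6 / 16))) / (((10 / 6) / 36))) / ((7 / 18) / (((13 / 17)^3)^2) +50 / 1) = 22241935872 / 22565455415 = 0.99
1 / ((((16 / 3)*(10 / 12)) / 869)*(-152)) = -7821 / 6080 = -1.29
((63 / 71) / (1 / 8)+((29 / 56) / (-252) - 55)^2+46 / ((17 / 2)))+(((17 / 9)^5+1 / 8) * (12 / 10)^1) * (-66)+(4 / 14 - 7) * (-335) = 65667504412499743 / 19470155701248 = 3372.73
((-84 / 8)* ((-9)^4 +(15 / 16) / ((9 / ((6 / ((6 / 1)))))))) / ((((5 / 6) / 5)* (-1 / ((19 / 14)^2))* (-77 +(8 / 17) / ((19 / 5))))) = -36722132599 / 3708096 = -9903.23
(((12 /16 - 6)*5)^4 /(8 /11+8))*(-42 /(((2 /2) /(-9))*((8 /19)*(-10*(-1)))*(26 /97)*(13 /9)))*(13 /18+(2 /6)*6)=1521394499653875 /44302336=34341180.11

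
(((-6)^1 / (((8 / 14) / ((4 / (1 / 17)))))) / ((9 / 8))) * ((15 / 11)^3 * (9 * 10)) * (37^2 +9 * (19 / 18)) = -265747230000 / 1331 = -199659827.20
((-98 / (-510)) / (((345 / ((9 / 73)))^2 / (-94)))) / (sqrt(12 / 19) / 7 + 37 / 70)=-135996756 / 29725871156675 + 773808 * sqrt(57) / 5945174231335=-0.00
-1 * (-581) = 581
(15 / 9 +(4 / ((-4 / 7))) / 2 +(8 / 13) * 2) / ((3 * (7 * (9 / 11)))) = -517 / 14742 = -0.04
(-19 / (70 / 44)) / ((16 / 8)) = -209 / 35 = -5.97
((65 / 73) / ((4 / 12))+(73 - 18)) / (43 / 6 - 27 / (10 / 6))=-126300 / 19783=-6.38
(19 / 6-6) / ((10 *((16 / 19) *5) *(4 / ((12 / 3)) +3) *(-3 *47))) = 323 / 2707200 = 0.00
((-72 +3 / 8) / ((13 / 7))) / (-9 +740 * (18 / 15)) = -1337 / 30472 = -0.04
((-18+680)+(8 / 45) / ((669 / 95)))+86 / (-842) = 1677869831 / 2534841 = 661.92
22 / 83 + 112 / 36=2522 / 747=3.38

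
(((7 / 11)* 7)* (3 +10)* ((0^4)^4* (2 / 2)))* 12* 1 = 0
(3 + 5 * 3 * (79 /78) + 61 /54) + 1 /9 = 6821 /351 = 19.43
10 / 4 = 5 / 2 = 2.50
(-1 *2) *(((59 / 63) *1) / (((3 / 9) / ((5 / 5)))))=-118 / 21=-5.62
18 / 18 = 1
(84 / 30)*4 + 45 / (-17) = 727 / 85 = 8.55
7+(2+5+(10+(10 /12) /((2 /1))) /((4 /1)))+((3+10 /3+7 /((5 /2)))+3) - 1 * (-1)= 2379 /80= 29.74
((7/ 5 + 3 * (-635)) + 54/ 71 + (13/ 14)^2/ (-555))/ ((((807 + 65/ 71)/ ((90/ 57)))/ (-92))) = 342.13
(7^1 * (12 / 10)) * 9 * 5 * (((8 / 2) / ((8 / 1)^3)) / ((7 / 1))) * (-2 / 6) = -0.14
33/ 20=1.65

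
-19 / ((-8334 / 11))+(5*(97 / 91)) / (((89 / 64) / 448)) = 16556232853 / 9642438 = 1717.02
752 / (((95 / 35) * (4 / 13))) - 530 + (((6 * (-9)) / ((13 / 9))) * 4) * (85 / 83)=4454442 / 20501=217.28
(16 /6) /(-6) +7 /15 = 1 /45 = 0.02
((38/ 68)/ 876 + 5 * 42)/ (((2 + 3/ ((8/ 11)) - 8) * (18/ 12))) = -12509318/ 167535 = -74.67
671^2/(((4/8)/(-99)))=-89147718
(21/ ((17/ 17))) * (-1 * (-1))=21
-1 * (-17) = 17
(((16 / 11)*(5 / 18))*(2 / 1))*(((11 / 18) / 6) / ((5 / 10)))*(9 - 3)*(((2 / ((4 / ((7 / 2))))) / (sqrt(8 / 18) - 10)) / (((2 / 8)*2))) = -10 / 27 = -0.37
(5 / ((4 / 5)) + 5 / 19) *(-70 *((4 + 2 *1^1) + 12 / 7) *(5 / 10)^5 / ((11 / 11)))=-66825 / 608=-109.91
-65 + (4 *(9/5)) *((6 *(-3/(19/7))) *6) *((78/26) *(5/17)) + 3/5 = -512246/1615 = -317.18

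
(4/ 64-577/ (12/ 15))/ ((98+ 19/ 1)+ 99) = -11539/ 3456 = -3.34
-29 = -29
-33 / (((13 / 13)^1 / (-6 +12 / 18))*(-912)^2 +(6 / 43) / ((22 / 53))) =5203 / 24588379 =0.00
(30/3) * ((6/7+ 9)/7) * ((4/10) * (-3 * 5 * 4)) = -16560/49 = -337.96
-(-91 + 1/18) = 1637/18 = 90.94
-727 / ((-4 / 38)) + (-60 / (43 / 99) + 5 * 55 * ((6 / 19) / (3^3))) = 99582809 / 14706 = 6771.58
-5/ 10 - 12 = -25/ 2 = -12.50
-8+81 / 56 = -367 / 56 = -6.55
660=660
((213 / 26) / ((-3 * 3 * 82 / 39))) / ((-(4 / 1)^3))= 0.01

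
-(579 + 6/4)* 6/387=-9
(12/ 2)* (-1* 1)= -6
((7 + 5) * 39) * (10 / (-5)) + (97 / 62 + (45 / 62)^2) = -3589945 / 3844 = -933.91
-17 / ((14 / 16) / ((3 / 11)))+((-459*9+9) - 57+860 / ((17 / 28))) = -3623087 / 1309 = -2767.83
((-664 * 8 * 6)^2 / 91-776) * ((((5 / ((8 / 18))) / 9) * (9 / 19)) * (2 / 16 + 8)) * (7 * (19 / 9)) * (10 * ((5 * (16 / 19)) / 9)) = 634846105000 / 171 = 3712550321.64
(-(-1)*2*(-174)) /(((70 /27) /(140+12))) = -714096 /35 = -20402.74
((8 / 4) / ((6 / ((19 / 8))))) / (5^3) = 19 / 3000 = 0.01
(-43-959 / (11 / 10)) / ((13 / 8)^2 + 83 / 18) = -5796288 / 45947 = -126.15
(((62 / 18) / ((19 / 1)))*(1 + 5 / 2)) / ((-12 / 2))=-217 / 2052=-0.11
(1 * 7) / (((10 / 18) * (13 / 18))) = 1134 / 65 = 17.45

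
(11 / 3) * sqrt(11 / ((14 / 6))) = 11 * sqrt(231) / 21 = 7.96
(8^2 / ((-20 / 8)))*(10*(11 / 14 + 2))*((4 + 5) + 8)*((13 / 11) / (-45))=318.39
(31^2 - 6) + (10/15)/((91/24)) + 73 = 93564/91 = 1028.18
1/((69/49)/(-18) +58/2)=294/8503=0.03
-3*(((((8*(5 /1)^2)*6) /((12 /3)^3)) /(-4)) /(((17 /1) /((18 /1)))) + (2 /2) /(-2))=16.39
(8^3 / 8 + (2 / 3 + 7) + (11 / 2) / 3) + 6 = 159 / 2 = 79.50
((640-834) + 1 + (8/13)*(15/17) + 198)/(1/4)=4900/221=22.17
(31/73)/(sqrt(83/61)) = 31*sqrt(5063)/6059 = 0.36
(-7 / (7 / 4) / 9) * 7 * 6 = -56 / 3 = -18.67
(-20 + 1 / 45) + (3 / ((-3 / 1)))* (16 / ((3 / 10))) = -3299 / 45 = -73.31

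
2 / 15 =0.13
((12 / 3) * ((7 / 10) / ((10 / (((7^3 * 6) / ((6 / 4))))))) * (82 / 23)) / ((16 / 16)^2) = 787528 / 575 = 1369.61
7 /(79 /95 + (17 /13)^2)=112385 /40806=2.75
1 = 1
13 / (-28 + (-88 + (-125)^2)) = 0.00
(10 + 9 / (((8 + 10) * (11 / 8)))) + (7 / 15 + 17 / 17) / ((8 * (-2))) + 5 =20159 / 1320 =15.27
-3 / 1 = -3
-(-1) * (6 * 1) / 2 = 3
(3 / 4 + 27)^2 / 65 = 12321 / 1040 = 11.85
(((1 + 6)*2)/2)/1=7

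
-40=-40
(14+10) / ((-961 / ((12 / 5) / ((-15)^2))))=-0.00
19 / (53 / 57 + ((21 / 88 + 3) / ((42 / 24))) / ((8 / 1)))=1334256 / 81541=16.36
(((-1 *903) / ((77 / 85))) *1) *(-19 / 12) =69445 / 44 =1578.30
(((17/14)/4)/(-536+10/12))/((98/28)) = -0.00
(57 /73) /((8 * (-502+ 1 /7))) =-133 /683864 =-0.00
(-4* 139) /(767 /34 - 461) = 18904 /14907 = 1.27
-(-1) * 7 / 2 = 7 / 2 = 3.50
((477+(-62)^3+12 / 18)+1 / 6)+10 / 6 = -475697 / 2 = -237848.50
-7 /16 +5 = 73 /16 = 4.56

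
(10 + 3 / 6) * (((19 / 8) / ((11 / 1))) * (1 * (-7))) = -2793 / 176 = -15.87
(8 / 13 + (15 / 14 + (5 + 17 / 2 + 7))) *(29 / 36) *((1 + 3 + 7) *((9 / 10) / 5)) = 644061 / 18200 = 35.39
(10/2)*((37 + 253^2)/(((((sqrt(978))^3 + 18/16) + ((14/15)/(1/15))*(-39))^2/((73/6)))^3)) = 456803879666132331380905570562796054118400*sqrt(978)/189123637127240018597149202320491815435162325150693614322888603 + 1207274142984140938343861553575175122113986560/1702112734145160167374342820884426338916460926356242528905997427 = 0.00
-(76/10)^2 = -1444/25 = -57.76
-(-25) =25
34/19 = 1.79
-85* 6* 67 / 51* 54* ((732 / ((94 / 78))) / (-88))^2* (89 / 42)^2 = -405487497985245 / 52388644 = -7739988.42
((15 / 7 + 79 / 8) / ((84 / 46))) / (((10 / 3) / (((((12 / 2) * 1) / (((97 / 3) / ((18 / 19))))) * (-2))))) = -1253799 / 1806140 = -0.69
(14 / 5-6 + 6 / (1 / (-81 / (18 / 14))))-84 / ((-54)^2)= -463193 / 1215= -381.23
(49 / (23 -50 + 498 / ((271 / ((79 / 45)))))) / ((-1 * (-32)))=-199185 / 3092512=-0.06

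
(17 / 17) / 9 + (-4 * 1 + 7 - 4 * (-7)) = 280 / 9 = 31.11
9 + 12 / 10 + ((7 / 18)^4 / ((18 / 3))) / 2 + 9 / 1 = 120944357 / 6298560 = 19.20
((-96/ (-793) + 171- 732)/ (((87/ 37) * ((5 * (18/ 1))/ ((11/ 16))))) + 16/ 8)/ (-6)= -5889947/ 198694080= -0.03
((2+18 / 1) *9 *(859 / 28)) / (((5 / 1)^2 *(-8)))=-7731 / 280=-27.61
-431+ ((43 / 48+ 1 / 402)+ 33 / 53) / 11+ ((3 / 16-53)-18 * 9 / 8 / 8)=-607733513 / 1249952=-486.21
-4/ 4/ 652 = -0.00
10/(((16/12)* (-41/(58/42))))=-145/574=-0.25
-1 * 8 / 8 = -1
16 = 16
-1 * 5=-5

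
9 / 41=0.22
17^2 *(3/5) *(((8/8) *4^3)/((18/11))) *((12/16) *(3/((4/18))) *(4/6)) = 228888/5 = 45777.60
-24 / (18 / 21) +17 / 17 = -27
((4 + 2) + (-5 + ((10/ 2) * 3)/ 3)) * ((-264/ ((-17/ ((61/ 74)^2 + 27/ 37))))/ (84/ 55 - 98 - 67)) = -0.80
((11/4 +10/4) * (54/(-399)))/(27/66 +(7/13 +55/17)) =-0.17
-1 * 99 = -99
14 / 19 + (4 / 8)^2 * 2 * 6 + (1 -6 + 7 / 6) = -11 / 114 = -0.10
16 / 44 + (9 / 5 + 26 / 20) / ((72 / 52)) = 2.60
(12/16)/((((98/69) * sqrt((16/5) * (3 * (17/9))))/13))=2691 * sqrt(255)/26656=1.61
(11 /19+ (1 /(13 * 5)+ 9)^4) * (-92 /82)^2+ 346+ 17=4948261443212589 /570131111875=8679.16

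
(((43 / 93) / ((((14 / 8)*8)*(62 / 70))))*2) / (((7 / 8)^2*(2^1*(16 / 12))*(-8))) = -215 / 47089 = -0.00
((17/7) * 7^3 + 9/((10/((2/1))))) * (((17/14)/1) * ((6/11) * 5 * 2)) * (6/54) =614.35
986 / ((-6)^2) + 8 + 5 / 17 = 10919 / 306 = 35.68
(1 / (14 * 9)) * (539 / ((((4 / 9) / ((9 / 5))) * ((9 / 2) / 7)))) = 539 / 20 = 26.95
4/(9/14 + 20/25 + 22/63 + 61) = 2520/39559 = 0.06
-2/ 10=-1/ 5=-0.20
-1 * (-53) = 53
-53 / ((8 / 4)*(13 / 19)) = -38.73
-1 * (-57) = 57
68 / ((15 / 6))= 136 / 5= 27.20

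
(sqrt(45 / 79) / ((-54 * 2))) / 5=-sqrt(395) / 14220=-0.00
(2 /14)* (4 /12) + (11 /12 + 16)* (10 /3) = 7111 /126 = 56.44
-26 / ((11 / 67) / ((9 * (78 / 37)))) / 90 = -67938 / 2035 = -33.38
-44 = -44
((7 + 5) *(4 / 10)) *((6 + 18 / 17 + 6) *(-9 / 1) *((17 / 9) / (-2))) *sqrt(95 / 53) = 2664 *sqrt(5035) / 265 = 713.33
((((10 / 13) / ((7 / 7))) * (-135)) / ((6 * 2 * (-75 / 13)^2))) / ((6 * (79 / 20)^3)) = -1040 / 1479117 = -0.00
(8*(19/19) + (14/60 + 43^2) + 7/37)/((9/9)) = 2061739/1110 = 1857.42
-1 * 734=-734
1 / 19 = 0.05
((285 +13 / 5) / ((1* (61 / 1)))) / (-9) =-1438 / 2745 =-0.52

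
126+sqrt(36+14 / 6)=sqrt(345) / 3+126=132.19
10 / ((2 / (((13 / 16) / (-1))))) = -4.06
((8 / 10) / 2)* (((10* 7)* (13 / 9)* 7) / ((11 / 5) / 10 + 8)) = 127400 / 3699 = 34.44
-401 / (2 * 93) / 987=-401 / 183582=-0.00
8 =8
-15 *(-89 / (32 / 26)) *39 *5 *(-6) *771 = -7827712425 / 8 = -978464053.12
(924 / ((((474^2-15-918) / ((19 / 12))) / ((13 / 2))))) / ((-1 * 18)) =-1463 / 619596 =-0.00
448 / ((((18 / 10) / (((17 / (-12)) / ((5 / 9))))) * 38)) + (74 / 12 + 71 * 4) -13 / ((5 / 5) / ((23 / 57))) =30577 / 114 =268.22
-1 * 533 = -533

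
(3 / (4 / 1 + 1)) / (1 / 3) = 9 / 5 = 1.80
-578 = -578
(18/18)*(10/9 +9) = 91/9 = 10.11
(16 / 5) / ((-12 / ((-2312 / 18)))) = 4624 / 135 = 34.25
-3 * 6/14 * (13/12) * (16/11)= -156/77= -2.03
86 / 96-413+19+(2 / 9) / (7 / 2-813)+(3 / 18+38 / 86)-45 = -4385830039 / 10024848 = -437.50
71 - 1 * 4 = 67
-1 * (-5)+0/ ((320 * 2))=5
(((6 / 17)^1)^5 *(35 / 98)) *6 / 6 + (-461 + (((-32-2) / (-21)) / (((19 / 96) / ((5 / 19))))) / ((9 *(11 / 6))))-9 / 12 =-218628167494169 / 473613180348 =-461.62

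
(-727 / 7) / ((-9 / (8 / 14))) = 2908 / 441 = 6.59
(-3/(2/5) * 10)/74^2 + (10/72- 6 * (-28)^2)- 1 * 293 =-123132989/24642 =-4996.87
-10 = -10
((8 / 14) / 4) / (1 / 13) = 13 / 7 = 1.86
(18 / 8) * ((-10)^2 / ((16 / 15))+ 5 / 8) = 6795 / 32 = 212.34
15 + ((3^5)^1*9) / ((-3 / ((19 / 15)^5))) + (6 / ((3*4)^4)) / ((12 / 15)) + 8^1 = -101695162103 / 43200000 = -2354.05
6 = 6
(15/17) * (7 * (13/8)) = 1365/136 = 10.04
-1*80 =-80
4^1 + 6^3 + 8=228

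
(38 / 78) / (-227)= -19 / 8853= -0.00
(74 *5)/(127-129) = -185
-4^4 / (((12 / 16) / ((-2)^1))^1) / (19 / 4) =8192 / 57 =143.72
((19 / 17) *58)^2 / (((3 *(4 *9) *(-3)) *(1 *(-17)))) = 303601 / 397953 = 0.76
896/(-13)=-896/13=-68.92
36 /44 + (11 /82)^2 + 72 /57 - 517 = -723598143 /1405316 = -514.90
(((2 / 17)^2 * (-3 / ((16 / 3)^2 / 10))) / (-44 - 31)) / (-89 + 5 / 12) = -27 / 12288280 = -0.00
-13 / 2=-6.50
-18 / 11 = -1.64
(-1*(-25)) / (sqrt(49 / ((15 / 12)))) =25*sqrt(5) / 14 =3.99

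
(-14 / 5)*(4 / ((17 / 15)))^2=-10080 / 289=-34.88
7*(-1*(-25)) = 175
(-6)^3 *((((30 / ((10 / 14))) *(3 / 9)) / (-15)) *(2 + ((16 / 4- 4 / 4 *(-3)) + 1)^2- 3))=63504 / 5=12700.80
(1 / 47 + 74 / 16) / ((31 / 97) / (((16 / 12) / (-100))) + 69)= 169459 / 1642368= 0.10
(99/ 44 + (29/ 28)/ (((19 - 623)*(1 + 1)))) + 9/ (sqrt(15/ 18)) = 76075/ 33824 + 9*sqrt(30)/ 5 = 12.11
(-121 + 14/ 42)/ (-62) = 181/ 93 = 1.95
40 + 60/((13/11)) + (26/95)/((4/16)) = 91.86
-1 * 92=-92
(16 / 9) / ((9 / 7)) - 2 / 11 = 1070 / 891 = 1.20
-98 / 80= -49 / 40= -1.22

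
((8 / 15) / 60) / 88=1 / 9900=0.00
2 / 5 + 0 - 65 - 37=-508 / 5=-101.60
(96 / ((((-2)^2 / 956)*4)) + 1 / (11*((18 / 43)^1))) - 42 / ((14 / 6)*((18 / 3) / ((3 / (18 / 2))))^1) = 1135573 / 198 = 5735.22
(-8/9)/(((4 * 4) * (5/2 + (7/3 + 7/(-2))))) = -1/24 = -0.04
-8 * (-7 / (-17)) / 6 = -28 / 51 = -0.55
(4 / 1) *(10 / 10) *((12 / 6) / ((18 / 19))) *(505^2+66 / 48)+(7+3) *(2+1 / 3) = 38764429 / 18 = 2153579.39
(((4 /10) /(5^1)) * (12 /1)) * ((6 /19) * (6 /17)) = 864 /8075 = 0.11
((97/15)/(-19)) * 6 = -194/95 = -2.04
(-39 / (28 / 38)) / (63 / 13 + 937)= -9633 / 171416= -0.06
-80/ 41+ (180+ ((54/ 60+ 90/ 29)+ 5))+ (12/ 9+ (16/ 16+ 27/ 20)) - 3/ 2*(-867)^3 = 13947993518341/ 14268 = 977571735.24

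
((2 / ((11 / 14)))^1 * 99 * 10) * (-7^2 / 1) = -123480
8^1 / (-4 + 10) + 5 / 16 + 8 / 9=365 / 144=2.53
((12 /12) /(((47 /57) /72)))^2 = 16842816 /2209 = 7624.63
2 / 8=1 / 4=0.25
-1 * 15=-15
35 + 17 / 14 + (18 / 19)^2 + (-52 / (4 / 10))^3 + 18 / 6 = -11103435275 / 5054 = -2196959.89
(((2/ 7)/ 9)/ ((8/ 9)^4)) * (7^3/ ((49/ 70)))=25515/ 1024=24.92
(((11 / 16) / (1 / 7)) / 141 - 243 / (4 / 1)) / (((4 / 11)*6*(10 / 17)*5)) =-1024573 / 108288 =-9.46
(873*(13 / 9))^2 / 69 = 1590121 / 69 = 23045.23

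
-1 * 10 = -10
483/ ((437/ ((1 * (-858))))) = -18018/ 19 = -948.32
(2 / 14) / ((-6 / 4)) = -0.10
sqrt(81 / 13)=9 * sqrt(13) / 13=2.50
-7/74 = -0.09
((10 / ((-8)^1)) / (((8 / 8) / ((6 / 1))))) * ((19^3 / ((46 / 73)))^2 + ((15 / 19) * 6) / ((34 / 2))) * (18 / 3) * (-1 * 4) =3644033518875015 / 170867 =21326724990.05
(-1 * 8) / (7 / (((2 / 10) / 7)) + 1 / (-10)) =-80 / 2449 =-0.03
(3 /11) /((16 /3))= 0.05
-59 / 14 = -4.21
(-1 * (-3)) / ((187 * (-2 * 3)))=-1 / 374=-0.00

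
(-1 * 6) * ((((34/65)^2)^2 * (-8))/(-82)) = -32072064/731875625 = -0.04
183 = 183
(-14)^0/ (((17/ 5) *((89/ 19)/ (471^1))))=44745/ 1513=29.57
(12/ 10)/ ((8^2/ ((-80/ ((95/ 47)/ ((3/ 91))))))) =-423/ 17290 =-0.02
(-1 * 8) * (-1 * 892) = 7136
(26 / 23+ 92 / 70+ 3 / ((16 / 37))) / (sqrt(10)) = 120843*sqrt(10) / 128800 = 2.97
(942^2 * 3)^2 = 7086733816464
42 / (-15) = -14 / 5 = -2.80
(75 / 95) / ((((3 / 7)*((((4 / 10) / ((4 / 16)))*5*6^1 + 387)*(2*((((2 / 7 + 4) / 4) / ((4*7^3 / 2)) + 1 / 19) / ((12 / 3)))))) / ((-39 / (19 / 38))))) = -3495856 / 286781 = -12.19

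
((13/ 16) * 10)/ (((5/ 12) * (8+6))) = 39/ 28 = 1.39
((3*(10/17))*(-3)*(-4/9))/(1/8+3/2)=1.45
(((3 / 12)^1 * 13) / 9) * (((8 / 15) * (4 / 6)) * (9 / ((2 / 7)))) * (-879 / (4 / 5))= -26663 / 6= -4443.83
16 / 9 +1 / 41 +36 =13949 / 369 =37.80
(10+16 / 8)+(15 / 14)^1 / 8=1359 / 112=12.13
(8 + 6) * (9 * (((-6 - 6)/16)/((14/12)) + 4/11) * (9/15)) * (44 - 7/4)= -196209/220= -891.86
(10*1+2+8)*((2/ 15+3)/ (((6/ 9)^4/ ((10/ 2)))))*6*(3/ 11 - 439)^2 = 221665201830/ 121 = 1831943816.78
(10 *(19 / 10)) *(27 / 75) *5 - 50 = -79 / 5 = -15.80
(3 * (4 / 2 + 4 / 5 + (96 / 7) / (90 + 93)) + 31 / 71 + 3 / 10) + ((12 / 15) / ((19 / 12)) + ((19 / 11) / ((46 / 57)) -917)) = -659440413213 / 728669095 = -904.99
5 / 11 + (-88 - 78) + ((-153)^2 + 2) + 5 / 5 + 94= 256745 / 11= 23340.45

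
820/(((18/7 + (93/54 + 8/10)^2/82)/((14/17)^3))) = 10461521952000/60509996639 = 172.89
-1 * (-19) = 19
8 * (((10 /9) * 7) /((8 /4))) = 280 /9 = 31.11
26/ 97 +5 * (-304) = -147414/ 97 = -1519.73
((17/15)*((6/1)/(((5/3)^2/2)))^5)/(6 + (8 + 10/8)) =333047697408/2978515625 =111.82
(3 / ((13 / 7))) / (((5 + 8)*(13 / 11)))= 231 / 2197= 0.11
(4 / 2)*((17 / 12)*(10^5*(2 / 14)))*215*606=36915500000 / 7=5273642857.14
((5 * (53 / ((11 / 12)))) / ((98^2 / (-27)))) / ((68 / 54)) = -579555 / 897974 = -0.65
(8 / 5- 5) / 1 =-17 / 5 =-3.40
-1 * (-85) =85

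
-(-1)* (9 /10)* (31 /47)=279 /470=0.59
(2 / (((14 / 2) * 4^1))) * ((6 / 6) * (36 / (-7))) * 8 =-144 / 49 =-2.94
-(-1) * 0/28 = 0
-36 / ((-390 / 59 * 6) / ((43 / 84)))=2537 / 5460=0.46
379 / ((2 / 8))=1516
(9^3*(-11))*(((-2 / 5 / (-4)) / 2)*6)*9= -216513 / 10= -21651.30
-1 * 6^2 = -36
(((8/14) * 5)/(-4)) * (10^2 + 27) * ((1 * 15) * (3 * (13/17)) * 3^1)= -1114425/119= -9364.92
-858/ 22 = -39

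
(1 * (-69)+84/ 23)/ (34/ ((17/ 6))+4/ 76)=-28557/ 5267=-5.42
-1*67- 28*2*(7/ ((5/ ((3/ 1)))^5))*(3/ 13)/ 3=-2817131/ 40625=-69.34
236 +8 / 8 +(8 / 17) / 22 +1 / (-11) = 44306 / 187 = 236.93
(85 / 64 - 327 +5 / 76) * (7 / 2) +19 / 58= -80352107 / 70528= -1139.29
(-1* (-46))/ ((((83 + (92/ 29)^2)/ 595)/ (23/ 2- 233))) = -65142.71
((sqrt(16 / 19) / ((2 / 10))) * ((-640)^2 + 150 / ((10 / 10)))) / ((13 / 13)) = 1880061.94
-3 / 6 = -1 / 2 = -0.50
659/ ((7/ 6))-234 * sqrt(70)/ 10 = 3954/ 7-117 * sqrt(70)/ 5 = 369.08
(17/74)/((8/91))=1547/592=2.61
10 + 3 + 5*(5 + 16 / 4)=58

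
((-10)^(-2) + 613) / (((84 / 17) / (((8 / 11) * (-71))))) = -73990307 / 11550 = -6406.09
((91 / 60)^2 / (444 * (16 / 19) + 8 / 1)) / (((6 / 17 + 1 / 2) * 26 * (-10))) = -205751 / 7575264000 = -0.00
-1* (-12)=12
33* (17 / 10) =561 / 10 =56.10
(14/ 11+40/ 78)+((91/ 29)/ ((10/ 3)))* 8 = 579538/ 62205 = 9.32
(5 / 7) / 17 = 5 / 119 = 0.04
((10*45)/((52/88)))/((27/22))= 24200/39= 620.51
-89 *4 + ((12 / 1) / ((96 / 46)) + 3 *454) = 4047 / 4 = 1011.75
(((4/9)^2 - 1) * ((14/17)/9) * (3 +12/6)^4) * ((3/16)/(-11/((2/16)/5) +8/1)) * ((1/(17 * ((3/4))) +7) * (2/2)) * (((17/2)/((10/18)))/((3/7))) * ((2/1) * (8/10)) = 28744625/3569184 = 8.05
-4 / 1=-4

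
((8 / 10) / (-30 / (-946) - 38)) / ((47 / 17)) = -32164 / 4220365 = -0.01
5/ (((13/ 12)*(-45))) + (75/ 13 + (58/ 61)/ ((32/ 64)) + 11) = 3398/ 183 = 18.57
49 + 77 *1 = 126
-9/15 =-0.60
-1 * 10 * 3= -30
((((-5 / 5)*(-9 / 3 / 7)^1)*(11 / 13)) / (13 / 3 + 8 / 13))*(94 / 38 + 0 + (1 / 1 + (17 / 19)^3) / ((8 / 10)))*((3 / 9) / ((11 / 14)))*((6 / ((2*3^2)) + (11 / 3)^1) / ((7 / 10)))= 1086240 / 1323787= 0.82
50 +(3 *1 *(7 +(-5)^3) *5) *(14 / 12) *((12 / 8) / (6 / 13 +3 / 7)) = -185215 / 54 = -3429.91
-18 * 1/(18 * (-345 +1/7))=7/2414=0.00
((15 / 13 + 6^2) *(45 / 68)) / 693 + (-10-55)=-631715 / 9724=-64.96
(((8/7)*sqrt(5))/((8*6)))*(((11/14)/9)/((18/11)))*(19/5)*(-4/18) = -2299*sqrt(5)/2143260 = -0.00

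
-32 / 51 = -0.63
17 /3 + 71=76.67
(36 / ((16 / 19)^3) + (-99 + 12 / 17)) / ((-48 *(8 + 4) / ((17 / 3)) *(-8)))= -220559 / 4718592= -0.05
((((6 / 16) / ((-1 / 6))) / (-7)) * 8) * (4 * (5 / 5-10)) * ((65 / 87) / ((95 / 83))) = -233064 / 3857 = -60.43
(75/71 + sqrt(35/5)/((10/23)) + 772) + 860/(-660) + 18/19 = 23 * sqrt(7)/10 + 34398316/44517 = 778.79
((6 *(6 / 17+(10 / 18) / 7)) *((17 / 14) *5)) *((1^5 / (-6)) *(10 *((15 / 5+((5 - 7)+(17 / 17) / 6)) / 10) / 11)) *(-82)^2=-3891515 / 2079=-1871.82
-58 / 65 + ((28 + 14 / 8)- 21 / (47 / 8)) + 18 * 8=169.28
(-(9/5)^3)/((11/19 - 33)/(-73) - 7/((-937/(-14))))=-947422251/55158250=-17.18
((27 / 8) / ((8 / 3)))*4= 81 / 16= 5.06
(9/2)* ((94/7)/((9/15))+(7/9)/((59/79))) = 87061/826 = 105.40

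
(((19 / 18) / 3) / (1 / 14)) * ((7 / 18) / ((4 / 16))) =1862 / 243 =7.66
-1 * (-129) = 129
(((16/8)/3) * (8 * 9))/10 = 24/5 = 4.80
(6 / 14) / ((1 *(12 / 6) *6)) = 1 / 28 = 0.04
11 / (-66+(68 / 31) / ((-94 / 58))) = -16027 / 98134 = -0.16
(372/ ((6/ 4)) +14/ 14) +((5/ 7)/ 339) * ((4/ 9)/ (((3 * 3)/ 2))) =47861077/ 192213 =249.00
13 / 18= 0.72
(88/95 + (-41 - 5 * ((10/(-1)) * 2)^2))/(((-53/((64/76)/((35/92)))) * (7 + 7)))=142641952/23437925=6.09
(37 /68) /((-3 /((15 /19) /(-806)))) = 185 /1041352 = 0.00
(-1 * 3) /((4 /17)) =-51 /4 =-12.75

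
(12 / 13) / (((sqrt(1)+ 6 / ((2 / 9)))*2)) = 3 / 182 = 0.02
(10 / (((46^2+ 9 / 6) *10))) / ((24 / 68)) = 17 / 12705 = 0.00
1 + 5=6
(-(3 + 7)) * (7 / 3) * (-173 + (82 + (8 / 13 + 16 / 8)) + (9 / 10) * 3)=25991 / 13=1999.31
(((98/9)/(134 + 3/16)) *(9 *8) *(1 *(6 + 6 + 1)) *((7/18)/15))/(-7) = -81536/289845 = -0.28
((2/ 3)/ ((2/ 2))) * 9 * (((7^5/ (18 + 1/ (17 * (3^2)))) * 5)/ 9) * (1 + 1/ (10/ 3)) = 11143041/ 2755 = 4044.66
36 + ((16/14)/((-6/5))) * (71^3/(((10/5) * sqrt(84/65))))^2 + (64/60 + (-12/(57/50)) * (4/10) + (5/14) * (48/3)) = -3955096259597243/167580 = -23601242747.33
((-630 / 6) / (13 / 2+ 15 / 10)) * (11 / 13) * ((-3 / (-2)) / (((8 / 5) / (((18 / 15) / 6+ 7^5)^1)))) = -72796185 / 416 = -174990.83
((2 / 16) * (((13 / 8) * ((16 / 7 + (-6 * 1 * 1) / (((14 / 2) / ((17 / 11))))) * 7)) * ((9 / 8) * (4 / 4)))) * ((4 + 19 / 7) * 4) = 203463 / 4928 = 41.29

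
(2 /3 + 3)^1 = 3.67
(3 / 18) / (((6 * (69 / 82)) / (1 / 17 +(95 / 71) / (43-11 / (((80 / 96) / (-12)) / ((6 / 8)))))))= 447679 / 202127841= 0.00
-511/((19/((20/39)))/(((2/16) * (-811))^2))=-141740.65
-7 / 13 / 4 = -7 / 52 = -0.13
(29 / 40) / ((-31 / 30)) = -87 / 124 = -0.70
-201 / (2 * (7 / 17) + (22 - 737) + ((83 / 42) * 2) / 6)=430542 / 1528355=0.28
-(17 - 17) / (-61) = 0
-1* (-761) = 761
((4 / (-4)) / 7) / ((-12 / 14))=1 / 6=0.17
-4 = -4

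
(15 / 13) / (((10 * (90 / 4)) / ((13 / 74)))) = 1 / 1110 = 0.00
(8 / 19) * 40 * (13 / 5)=832 / 19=43.79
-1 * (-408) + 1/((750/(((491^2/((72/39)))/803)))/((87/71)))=139658711537/342078000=408.27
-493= -493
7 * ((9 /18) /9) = 7 /18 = 0.39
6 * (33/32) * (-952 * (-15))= 176715/2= 88357.50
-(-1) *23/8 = 23/8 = 2.88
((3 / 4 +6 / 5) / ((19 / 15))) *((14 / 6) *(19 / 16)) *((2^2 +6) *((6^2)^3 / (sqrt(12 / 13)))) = 331695 *sqrt(39) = 2071434.61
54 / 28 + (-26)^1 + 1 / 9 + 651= 79007 / 126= 627.04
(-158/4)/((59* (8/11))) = -869/944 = -0.92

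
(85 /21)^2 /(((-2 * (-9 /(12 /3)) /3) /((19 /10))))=27455 /1323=20.75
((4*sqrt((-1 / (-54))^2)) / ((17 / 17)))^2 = 4 / 729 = 0.01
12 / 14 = 6 / 7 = 0.86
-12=-12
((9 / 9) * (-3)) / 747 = -1 / 249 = -0.00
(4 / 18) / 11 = 2 / 99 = 0.02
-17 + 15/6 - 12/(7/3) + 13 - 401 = -5707/14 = -407.64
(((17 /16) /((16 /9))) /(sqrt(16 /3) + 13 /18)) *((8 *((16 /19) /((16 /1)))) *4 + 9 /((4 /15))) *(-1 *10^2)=1205184825 /3791488-278119575 *sqrt(3) /473936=-698.55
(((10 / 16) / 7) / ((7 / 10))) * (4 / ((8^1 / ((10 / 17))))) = 125 / 3332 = 0.04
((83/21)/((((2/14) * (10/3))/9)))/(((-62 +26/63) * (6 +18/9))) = -47061/310400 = -0.15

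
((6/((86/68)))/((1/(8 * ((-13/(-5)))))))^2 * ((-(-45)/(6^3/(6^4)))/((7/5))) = 24306407424/12943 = 1877957.77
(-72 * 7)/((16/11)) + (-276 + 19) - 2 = -1211/2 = -605.50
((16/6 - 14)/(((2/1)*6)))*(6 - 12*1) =17/3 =5.67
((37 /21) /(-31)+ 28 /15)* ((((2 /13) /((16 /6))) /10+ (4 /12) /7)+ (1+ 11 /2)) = 421577633 /35544600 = 11.86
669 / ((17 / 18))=708.35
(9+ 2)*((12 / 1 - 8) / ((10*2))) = 11 / 5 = 2.20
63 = 63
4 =4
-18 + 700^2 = 489982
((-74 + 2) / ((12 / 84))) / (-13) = 504 / 13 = 38.77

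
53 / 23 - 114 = -2569 / 23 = -111.70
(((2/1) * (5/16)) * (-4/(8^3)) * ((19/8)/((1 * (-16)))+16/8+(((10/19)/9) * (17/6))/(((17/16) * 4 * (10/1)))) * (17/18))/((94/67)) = -693861715/113769971712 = -0.01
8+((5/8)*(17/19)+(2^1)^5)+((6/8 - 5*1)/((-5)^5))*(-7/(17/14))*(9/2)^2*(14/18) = 4801743/118750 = 40.44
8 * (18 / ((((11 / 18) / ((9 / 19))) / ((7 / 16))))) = 10206 / 209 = 48.83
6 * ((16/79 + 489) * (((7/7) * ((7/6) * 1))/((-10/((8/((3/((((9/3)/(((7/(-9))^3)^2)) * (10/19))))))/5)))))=-23472686088/18019505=-1302.63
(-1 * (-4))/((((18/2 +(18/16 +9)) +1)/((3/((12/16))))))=128/161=0.80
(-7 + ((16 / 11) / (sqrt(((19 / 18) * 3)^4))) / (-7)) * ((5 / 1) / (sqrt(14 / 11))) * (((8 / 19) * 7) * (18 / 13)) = -126.98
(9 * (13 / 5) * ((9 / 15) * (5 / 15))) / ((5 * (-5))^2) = 117 / 15625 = 0.01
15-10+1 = 6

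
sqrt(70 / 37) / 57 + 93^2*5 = 43245.02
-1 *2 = -2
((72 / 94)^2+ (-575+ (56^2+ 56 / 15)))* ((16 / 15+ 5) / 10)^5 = 530439048899006429 / 2516189062500000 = 210.81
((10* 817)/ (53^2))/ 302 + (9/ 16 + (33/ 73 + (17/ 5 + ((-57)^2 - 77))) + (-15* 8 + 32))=7650300218619/ 2477088560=3088.42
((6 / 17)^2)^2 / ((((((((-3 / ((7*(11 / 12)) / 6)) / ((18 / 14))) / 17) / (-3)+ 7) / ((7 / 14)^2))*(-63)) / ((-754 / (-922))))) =-49764 / 6960016189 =-0.00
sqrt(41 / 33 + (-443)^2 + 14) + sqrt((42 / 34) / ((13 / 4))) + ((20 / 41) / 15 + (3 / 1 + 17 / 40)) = 2 * sqrt(4641) / 221 + 17011 / 4920 + 4 * sqrt(13358235) / 33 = 447.09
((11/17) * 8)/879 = 88/14943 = 0.01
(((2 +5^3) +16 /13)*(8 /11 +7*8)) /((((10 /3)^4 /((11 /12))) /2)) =135027 /1250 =108.02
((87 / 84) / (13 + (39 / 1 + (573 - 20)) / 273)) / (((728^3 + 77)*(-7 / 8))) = -2262 / 11184008671423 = -0.00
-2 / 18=-0.11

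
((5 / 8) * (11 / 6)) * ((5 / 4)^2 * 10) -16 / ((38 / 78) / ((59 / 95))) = -1727969 / 693120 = -2.49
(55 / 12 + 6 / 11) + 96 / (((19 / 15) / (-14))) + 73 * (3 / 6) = -2556715 / 2508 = -1019.42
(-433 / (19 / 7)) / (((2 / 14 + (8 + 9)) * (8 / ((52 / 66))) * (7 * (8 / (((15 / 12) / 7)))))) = -5629 / 1926144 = -0.00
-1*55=-55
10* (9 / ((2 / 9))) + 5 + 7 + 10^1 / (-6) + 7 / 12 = 4991 / 12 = 415.92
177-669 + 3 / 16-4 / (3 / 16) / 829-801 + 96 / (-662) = -17030078905 / 13171152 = -1292.98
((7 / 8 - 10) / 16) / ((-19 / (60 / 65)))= 219 / 7904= 0.03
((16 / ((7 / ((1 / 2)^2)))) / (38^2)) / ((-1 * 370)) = -1 / 934990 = -0.00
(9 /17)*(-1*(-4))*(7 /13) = 252 /221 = 1.14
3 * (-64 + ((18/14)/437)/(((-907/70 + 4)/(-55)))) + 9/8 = -12675081/66424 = -190.82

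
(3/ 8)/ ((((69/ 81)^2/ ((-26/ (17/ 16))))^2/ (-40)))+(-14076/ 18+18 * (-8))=-1454425174814/ 80874049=-17983.83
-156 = -156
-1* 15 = -15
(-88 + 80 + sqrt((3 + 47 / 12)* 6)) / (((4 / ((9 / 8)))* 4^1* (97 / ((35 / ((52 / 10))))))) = -1575 / 40352 + 1575* sqrt(166) / 645632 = -0.01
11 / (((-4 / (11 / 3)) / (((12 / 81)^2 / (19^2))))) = -484 / 789507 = -0.00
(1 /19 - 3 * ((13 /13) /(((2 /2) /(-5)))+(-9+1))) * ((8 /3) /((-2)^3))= -742 /57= -13.02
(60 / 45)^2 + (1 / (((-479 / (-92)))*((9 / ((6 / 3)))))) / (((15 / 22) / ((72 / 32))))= 41356 / 21555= 1.92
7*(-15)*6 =-630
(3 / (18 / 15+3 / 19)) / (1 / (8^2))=6080 / 43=141.40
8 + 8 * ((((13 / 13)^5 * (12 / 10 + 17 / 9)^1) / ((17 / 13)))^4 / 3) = 93514527471008 / 1027464901875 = 91.01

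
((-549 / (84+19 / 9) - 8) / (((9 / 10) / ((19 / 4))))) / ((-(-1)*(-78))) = 16283 / 16740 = 0.97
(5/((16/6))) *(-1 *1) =-1.88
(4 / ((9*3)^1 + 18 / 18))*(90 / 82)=45 / 287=0.16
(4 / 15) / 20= 1 / 75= 0.01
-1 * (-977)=977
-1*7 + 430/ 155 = -131/ 31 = -4.23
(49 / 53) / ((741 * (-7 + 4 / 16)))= -0.00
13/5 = 2.60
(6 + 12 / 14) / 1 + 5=83 / 7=11.86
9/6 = 3/2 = 1.50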